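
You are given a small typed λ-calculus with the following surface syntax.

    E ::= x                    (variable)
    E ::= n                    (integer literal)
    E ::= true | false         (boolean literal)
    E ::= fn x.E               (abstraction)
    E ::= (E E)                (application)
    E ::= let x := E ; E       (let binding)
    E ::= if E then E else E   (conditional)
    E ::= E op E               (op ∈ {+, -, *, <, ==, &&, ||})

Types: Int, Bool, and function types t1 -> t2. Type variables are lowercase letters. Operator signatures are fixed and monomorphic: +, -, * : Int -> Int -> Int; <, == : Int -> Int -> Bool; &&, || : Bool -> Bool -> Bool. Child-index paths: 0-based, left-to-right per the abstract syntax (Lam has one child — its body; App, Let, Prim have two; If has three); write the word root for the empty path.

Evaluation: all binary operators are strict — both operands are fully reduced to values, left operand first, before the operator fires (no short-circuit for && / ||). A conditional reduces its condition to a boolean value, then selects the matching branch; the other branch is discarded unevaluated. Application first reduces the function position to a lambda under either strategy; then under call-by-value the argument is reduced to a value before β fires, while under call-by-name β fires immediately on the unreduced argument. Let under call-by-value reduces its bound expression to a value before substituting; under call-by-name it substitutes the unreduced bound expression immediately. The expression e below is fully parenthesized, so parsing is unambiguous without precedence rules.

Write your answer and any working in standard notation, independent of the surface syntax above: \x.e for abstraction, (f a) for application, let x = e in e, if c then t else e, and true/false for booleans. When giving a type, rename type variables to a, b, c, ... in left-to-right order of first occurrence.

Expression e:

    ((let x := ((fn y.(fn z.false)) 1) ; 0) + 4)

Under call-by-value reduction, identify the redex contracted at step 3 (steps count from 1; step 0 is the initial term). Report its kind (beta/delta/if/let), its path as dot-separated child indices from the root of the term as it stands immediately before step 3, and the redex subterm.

Working:
step 0: ((let x = ((\y.(\z.false)) 1) in 0) + 4)
step 1: [beta@0.0] ((let x = (\z.false) in 0) + 4)
step 2: [let@0] (0 + 4)
step 3: [delta@root] 4

Answer: delta at root : (0 + 4)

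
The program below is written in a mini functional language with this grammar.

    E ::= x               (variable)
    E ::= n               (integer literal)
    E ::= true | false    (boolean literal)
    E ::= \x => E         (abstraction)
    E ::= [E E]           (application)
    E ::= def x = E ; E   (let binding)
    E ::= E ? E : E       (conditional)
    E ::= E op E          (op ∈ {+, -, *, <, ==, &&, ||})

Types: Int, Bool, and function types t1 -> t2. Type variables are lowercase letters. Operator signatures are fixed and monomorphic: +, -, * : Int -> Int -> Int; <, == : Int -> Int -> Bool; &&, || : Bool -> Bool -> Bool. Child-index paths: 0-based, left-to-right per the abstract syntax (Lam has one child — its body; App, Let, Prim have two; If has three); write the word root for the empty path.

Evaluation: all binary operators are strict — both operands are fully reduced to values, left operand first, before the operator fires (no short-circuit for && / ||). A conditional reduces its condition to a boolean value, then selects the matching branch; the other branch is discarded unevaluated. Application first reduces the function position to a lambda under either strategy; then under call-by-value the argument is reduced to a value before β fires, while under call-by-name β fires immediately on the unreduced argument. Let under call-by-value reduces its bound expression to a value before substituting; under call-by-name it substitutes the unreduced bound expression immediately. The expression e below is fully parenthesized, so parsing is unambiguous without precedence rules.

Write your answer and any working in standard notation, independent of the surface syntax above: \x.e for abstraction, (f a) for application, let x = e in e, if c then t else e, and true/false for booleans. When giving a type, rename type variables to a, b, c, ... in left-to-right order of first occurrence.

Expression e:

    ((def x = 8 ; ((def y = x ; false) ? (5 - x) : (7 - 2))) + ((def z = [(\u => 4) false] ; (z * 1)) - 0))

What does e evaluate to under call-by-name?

Working:
step 0: ((let x = 8 in (if (let y = x in false) then (5 - x) else (7 - 2))) + ((let z = ((\u.4) false) in (z * 1)) - 0))
step 1: [let@0] ((if (let y = 8 in false) then (5 - 8) else (7 - 2)) + ((let z = ((\u.4) false) in (z * 1)) - 0))
step 2: [let@0.0] ((if false then (5 - 8) else (7 - 2)) + ((let z = ((\u.4) false) in (z * 1)) - 0))
step 3: [if@0] ((7 - 2) + ((let z = ((\u.4) false) in (z * 1)) - 0))
step 4: [delta@0] (5 + ((let z = ((\u.4) false) in (z * 1)) - 0))
step 5: [let@1.0] (5 + ((((\u.4) false) * 1) - 0))
step 6: [beta@1.0.0] (5 + ((4 * 1) - 0))
step 7: [delta@1.0] (5 + (4 - 0))
step 8: [delta@1] (5 + 4)
step 9: [delta@root] 9

Answer: 9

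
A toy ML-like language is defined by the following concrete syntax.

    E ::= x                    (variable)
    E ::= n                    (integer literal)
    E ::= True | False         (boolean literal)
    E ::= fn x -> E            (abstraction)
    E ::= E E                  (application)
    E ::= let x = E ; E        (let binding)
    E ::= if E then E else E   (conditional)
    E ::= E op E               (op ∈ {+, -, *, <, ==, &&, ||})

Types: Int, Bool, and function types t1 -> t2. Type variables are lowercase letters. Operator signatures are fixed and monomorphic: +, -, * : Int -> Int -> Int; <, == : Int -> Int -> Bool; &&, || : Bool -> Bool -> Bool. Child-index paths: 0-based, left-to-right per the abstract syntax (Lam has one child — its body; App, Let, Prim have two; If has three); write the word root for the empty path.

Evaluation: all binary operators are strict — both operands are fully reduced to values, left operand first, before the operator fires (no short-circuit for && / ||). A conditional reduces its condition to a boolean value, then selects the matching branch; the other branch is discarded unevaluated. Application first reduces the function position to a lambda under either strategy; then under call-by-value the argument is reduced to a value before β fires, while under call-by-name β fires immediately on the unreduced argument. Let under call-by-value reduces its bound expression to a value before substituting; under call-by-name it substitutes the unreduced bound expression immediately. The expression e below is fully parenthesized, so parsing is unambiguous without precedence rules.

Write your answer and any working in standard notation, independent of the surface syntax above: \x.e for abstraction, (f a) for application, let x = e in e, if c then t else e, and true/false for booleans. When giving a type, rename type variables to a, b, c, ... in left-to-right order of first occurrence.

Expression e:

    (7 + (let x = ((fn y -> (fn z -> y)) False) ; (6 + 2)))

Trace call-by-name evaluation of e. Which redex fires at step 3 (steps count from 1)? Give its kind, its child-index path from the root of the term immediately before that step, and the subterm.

Answer: delta at root : (7 + 8)

Working:
step 0: (7 + (let x = ((\y.(\z.y)) false) in (6 + 2)))
step 1: [let@1] (7 + (6 + 2))
step 2: [delta@1] (7 + 8)
step 3: [delta@root] 15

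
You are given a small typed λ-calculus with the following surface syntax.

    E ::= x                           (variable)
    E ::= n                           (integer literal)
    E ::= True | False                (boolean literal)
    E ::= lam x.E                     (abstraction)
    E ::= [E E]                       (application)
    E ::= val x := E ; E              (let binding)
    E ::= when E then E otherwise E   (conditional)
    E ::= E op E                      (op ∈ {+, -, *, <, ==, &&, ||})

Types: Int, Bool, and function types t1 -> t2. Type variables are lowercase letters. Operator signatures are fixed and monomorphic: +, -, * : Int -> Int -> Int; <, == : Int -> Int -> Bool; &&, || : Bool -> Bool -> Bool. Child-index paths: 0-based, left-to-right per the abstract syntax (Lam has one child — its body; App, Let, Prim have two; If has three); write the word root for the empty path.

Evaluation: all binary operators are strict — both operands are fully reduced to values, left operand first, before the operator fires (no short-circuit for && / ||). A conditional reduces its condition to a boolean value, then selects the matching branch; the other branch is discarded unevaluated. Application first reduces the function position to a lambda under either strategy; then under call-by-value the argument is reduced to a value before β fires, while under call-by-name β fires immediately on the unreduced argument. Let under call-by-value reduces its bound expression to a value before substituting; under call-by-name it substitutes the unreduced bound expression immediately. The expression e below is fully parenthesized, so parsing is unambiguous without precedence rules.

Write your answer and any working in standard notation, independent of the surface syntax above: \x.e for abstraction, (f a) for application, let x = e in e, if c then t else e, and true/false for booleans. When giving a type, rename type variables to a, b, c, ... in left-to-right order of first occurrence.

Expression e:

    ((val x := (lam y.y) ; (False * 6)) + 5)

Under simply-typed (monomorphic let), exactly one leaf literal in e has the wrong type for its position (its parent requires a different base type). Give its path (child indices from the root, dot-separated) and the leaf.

Answer: 0.1.0 : false

Working:
y : a
\y._ : a -> a
let x : a -> a
  unify Bool ~ Int
  FAIL: mismatch Bool ~ Int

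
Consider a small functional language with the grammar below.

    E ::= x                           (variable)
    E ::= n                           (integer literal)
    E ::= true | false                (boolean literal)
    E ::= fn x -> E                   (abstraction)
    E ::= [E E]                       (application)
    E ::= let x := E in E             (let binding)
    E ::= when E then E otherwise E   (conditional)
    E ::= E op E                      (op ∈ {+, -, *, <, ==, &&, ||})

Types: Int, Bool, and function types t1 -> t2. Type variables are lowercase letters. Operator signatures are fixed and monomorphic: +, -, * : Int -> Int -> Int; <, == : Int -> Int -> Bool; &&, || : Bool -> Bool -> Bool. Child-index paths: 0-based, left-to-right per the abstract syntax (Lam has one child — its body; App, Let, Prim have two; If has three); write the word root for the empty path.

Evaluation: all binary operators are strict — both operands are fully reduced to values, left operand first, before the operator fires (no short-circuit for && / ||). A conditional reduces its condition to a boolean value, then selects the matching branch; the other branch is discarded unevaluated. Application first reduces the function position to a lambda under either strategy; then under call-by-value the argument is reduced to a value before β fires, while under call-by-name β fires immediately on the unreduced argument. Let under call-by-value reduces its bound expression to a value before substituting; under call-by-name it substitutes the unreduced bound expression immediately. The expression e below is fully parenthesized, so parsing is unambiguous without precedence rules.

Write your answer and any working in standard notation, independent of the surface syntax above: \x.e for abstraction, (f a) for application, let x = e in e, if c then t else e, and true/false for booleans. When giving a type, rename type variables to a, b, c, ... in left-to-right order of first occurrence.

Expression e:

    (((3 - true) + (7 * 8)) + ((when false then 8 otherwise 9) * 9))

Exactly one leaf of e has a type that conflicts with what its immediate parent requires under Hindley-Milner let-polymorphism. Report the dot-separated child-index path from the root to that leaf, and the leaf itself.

Answer: 0.0.1 : true

Derivation:
  unify Int ~ Int
  unify Bool ~ Int
  FAIL: mismatch Bool ~ Int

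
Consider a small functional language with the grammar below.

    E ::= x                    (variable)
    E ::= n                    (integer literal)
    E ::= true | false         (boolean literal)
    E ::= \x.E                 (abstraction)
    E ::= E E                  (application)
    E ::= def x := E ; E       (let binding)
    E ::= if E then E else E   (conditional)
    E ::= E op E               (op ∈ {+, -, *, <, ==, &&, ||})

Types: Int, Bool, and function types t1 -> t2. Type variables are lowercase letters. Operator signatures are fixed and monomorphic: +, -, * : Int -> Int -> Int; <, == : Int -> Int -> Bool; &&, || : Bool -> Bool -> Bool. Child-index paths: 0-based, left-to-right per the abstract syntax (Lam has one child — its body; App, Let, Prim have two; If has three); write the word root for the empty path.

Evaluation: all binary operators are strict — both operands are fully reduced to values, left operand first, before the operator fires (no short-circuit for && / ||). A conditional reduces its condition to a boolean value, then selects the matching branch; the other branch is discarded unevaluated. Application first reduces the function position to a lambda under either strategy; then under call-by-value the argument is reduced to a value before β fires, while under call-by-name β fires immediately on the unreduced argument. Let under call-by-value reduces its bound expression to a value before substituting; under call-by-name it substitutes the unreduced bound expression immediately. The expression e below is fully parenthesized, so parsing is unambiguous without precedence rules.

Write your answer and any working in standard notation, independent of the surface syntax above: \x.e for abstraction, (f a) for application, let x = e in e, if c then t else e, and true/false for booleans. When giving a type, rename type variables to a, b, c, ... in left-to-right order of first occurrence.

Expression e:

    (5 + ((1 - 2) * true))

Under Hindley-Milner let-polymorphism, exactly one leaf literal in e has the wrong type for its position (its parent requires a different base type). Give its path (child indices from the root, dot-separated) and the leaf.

Answer: 1.1 : true

Trace:
  unify Int ~ Int
  unify Int ~ Int
  unify Int ~ Int
  unify Int ~ Int
  unify Bool ~ Int
  FAIL: mismatch Bool ~ Int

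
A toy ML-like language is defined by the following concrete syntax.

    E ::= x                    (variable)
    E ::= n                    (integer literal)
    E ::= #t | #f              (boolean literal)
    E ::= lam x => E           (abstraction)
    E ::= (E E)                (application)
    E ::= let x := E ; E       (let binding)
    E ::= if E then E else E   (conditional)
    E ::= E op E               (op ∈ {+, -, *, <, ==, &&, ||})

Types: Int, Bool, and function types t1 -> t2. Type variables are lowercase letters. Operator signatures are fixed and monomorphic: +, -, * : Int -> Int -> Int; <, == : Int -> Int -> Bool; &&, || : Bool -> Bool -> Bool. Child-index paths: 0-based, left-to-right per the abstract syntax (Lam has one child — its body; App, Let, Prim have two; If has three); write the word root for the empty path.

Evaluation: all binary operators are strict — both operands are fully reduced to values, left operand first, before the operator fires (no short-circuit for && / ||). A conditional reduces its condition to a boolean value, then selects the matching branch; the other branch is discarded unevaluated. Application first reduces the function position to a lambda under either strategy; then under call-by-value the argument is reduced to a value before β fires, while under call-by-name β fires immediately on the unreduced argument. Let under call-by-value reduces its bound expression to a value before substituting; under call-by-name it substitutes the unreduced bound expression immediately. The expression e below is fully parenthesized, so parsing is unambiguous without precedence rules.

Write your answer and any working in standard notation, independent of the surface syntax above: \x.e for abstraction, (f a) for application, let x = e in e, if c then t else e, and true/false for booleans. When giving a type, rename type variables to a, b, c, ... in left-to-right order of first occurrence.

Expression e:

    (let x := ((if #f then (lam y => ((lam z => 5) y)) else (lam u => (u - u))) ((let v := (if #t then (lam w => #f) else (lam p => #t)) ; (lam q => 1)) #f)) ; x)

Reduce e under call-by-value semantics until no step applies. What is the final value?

Derivation:
step 0: (let x = ((if false then (\y.((\z.5) y)) else (\u.(u - u))) ((let v = (if true then (\w.false) else (\p.true)) in (\q.1)) false)) in x)
step 1: [if@0.0] (let x = ((\u.(u - u)) ((let v = (if true then (\w.false) else (\p.true)) in (\q.1)) false)) in x)
step 2: [if@0.1.0.0] (let x = ((\u.(u - u)) ((let v = (\w.false) in (\q.1)) false)) in x)
step 3: [let@0.1.0] (let x = ((\u.(u - u)) ((\q.1) false)) in x)
step 4: [beta@0.1] (let x = ((\u.(u - u)) 1) in x)
step 5: [beta@0] (let x = (1 - 1) in x)
step 6: [delta@0] (let x = 0 in x)
step 7: [let@root] 0

Answer: 0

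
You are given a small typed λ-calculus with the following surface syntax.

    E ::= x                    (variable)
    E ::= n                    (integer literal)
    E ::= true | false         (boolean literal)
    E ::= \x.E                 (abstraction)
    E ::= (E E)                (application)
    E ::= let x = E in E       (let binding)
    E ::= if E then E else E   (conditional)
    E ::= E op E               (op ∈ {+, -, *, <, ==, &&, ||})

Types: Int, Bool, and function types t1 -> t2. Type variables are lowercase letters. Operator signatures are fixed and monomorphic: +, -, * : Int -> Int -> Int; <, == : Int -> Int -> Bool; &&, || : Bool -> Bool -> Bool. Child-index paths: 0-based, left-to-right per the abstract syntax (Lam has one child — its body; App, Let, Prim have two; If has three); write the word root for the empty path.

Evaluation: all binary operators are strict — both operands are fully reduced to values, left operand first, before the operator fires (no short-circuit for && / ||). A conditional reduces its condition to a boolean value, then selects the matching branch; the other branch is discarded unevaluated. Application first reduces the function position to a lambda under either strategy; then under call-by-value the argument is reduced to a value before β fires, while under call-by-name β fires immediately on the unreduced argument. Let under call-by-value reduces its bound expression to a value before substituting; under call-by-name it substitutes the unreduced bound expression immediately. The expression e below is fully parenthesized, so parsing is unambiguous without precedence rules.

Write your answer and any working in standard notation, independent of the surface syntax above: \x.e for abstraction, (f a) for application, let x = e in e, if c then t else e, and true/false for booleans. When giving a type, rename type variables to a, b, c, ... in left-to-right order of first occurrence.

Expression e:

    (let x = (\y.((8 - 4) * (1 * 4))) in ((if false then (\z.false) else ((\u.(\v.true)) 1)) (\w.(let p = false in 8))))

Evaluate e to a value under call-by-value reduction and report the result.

Trace:
step 0: (let x = (\y.((8 - 4) * (1 * 4))) in ((if false then (\z.false) else ((\u.(\v.true)) 1)) (\w.(let p = false in 8))))
step 1: [let@root] ((if false then (\z.false) else ((\u.(\v.true)) 1)) (\w.(let p = false in 8)))
step 2: [if@0] (((\u.(\v.true)) 1) (\w.(let p = false in 8)))
step 3: [beta@0] ((\v.true) (\w.(let p = false in 8)))
step 4: [beta@root] true

Answer: true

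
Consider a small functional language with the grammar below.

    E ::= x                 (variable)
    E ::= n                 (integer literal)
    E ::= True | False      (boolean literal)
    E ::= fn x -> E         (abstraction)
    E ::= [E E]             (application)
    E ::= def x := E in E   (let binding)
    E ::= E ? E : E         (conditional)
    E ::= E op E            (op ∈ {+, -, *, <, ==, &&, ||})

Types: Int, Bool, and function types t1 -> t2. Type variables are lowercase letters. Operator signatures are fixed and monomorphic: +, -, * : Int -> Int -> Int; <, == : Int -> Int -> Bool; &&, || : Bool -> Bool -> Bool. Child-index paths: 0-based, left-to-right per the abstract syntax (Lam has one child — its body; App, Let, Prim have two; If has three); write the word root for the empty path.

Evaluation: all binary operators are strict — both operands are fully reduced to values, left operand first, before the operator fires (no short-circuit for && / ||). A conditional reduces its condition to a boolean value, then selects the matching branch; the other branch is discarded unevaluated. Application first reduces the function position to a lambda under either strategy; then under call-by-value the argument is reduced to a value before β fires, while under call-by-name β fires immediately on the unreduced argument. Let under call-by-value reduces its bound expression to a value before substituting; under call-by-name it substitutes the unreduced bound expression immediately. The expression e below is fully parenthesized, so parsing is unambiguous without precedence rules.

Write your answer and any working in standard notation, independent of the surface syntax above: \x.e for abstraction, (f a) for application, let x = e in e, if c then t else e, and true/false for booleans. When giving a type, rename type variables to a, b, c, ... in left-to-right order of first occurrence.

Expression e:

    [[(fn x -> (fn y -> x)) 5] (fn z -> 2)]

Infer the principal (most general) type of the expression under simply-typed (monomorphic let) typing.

Answer: Int

Working:
x : a
\y._ : b -> a
\x._ : a -> b -> a
  unify a -> b -> a ~ Int -> c
  unify a ~ Int
  unify b -> Int ~ c
_ _ : b -> Int
\z._ : d -> Int
  unify b -> Int ~ (d -> Int) -> e
  unify b ~ d -> Int
  unify Int ~ e
_ _ : Int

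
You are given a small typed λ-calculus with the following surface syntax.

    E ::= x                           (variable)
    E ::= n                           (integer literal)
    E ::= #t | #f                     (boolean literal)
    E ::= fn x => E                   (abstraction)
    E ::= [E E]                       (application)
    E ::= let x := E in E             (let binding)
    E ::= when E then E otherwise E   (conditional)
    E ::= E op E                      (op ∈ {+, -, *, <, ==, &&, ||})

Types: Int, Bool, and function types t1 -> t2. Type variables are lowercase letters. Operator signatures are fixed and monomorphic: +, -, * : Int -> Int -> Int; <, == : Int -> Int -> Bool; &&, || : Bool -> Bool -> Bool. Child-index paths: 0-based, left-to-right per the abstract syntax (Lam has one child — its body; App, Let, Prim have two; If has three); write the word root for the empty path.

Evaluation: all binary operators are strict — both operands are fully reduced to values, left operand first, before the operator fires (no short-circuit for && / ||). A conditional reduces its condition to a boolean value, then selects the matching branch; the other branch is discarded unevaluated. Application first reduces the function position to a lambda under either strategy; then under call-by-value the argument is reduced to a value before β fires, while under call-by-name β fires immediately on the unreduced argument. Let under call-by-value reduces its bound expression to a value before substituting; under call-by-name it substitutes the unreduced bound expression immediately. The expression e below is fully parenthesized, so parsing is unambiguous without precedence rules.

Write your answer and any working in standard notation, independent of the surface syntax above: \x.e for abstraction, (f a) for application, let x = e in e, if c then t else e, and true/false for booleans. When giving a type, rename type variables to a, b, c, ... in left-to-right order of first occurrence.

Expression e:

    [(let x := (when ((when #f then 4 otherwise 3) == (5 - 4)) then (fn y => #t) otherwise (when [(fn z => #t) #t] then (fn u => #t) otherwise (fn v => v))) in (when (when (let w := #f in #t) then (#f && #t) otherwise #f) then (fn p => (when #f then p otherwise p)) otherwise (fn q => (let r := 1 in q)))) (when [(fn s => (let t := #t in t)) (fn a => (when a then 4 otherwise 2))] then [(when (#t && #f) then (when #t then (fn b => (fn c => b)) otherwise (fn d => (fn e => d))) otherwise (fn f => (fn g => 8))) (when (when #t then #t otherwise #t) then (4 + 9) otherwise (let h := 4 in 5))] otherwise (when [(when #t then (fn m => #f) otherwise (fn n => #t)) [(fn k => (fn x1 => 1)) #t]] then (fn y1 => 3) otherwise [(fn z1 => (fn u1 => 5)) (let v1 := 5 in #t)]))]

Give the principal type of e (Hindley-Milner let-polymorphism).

Derivation:
  unify Bool ~ Bool
  unify Int ~ Int
  unify Int ~ Int
  unify Int ~ Int
  unify Int ~ Int
  unify Int ~ Int
  unify Bool ~ Bool
\y._ : a -> Bool
\z._ : b -> Bool
  unify b -> Bool ~ Bool -> c
  unify b ~ Bool
  unify Bool ~ c
_ _ : Bool
  unify Bool ~ Bool
\u._ : d -> Bool
v : e
\v._ : e -> e
  unify d -> Bool ~ e -> e
  unify d ~ e
  unify Bool ~ e
  unify a -> Bool ~ Bool -> Bool
  unify a ~ Bool
  unify Bool ~ Bool
let x : Bool -> Bool
let w : Bool
  unify Bool ~ Bool
  unify Bool ~ Bool
  unify Bool ~ Bool
  unify Bool ~ Bool
  unify Bool ~ Bool
  unify Bool ~ Bool
p : f
p : f
  unify f ~ f
\p._ : f -> f
let r : Int
q : g
\q._ : g -> g
  unify f -> f ~ g -> g
  unify f ~ g
  unify g ~ g
let t : Bool
t : Bool
\s._ : h -> Bool
a : i
  unify i ~ Bool
  unify Int ~ Int
\a._ : Bool -> Int
  unify h -> Bool ~ (Bool -> Int) -> j
  unify h ~ Bool -> Int
  unify Bool ~ j
_ _ : Bool
  unify Bool ~ Bool
  unify Bool ~ Bool
  unify Bool ~ Bool
  unify Bool ~ Bool
  unify Bool ~ Bool
b : k
\c._ : l -> k
\b._ : k -> l -> k
d : m
\e._ : n -> m
\d._ : m -> n -> m
  unify k -> l -> k ~ m -> n -> m
  unify k ~ m
  unify l -> m ~ n -> m
  unify l ~ n
  unify m ~ m
\g._ : p -> Int
\f._ : o -> p -> Int
  unify m -> n -> m ~ o -> p -> Int
  unify m ~ o
  unify n -> o ~ p -> Int
  unify n ~ p
  unify o ~ Int
  unify Bool ~ Bool
  unify Bool ~ Bool
  unify Bool ~ Bool
  unify Int ~ Int
  unify Int ~ Int
let h : Int
  unify Int ~ Int
  unify Int -> p -> Int ~ Int -> q
  unify Int ~ Int
  unify p -> Int ~ q
_ _ : p -> Int
  unify Bool ~ Bool
\m._ : r -> Bool
\n._ : s -> Bool
  unify r -> Bool ~ s -> Bool
  unify r ~ s
  unify Bool ~ Bool
\x1._ : u -> Int
\k._ : t -> u -> Int
  unify t -> u -> Int ~ Bool -> v
  unify t ~ Bool
  unify u -> Int ~ v
_ _ : u -> Int
  unify s -> Bool ~ (u -> Int) -> w
  unify s ~ u -> Int
  unify Bool ~ w
_ _ : Bool
  unify Bool ~ Bool
\y1._ : x -> Int
\u1._ : z -> Int
\z1._ : y -> z -> Int
let v1 : Int
  unify y -> z -> Int ~ Bool -> t26
  unify y ~ Bool
  unify z -> Int ~ t26
_ _ : z -> Int
  unify x -> Int ~ z -> Int
  unify x ~ z
  unify Int ~ Int
  unify p -> Int ~ z -> Int
  unify p ~ z
  unify Int ~ Int
  unify g -> g ~ (z -> Int) -> t27
  unify g ~ z -> Int
  unify z -> Int ~ t27
_ _ : z -> Int

Answer: a -> Int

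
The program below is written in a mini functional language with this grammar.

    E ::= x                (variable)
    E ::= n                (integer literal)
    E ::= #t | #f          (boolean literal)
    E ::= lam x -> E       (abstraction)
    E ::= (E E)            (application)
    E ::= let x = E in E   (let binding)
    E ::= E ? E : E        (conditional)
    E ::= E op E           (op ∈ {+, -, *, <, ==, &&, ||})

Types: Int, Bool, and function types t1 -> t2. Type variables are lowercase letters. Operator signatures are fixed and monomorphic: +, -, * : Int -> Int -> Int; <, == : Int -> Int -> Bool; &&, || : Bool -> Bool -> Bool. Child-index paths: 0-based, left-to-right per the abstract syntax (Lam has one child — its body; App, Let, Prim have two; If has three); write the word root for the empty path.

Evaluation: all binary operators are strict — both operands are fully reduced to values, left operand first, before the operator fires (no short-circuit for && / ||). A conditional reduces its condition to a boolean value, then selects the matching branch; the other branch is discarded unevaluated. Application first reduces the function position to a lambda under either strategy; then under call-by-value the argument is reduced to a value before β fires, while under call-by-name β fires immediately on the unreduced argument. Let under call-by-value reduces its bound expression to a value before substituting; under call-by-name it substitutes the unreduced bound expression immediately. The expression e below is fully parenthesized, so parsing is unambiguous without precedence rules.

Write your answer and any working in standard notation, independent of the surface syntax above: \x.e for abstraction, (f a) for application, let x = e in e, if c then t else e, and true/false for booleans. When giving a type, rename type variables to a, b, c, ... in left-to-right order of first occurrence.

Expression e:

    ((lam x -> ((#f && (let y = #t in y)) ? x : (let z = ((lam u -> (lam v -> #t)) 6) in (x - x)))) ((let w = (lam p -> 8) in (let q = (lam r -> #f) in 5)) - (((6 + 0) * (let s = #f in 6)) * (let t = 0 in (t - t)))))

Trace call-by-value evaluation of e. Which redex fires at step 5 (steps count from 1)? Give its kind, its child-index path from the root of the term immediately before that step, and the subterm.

Derivation:
step 0: ((\x.(if (false && (let y = true in y)) then x else (let z = ((\u.(\v.true)) 6) in (x - x)))) ((let w = (\p.8) in (let q = (\r.false) in 5)) - (((6 + 0) * (let s = false in 6)) * (let t = 0 in (t - t)))))
step 1: [let@1.0] ((\x.(if (false && (let y = true in y)) then x else (let z = ((\u.(\v.true)) 6) in (x - x)))) ((let q = (\r.false) in 5) - (((6 + 0) * (let s = false in 6)) * (let t = 0 in (t - t)))))
step 2: [let@1.0] ((\x.(if (false && (let y = true in y)) then x else (let z = ((\u.(\v.true)) 6) in (x - x)))) (5 - (((6 + 0) * (let s = false in 6)) * (let t = 0 in (t - t)))))
step 3: [delta@1.1.0.0] ((\x.(if (false && (let y = true in y)) then x else (let z = ((\u.(\v.true)) 6) in (x - x)))) (5 - ((6 * (let s = false in 6)) * (let t = 0 in (t - t)))))
step 4: [let@1.1.0.1] ((\x.(if (false && (let y = true in y)) then x else (let z = ((\u.(\v.true)) 6) in (x - x)))) (5 - ((6 * 6) * (let t = 0 in (t - t)))))
step 5: [delta@1.1.0] ((\x.(if (false && (let y = true in y)) then x else (let z = ((\u.(\v.true)) 6) in (x - x)))) (5 - (36 * (let t = 0 in (t - t)))))

Answer: delta at 1.1.0 : (6 * 6)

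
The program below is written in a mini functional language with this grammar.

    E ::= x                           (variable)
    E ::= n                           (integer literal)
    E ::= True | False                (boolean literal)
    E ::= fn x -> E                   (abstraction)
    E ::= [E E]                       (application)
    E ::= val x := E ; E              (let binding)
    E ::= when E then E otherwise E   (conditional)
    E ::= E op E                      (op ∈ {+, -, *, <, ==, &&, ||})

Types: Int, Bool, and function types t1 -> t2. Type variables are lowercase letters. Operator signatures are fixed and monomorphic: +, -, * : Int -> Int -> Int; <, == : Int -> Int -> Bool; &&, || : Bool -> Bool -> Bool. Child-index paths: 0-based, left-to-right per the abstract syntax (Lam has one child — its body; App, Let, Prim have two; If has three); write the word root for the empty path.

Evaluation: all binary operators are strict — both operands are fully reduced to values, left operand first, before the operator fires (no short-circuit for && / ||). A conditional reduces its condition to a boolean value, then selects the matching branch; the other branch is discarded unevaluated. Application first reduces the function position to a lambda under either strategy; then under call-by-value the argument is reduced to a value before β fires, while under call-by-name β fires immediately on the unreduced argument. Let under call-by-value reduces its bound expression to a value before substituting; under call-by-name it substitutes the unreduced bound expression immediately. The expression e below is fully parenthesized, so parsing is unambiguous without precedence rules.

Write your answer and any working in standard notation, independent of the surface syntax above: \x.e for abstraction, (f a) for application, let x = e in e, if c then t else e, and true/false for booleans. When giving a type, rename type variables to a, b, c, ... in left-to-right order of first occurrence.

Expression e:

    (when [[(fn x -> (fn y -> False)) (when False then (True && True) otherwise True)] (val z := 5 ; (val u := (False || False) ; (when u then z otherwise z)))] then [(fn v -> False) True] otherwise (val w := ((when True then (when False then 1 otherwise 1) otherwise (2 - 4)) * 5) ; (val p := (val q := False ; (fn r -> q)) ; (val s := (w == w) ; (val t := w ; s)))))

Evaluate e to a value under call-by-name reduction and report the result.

Derivation:
step 0: (if (((\x.(\y.false)) (if false then (true && true) else true)) (let z = 5 in (let u = (false || false) in (if u then z else z)))) then ((\v.false) true) else (let w = ((if true then (if false then 1 else 1) else (2 - 4)) * 5) in (let p = (let q = false in (\r.q)) in (let s = (w == w) in (let t = w in s)))))
step 1: [beta@0.0] (if ((\y.false) (let z = 5 in (let u = (false || false) in (if u then z else z)))) then ((\v.false) true) else (let w = ((if true then (if false then 1 else 1) else (2 - 4)) * 5) in (let p = (let q = false in (\r.q)) in (let s = (w == w) in (let t = w in s)))))
step 2: [beta@0] (if false then ((\v.false) true) else (let w = ((if true then (if false then 1 else 1) else (2 - 4)) * 5) in (let p = (let q = false in (\r.q)) in (let s = (w == w) in (let t = w in s)))))
step 3: [if@root] (let w = ((if true then (if false then 1 else 1) else (2 - 4)) * 5) in (let p = (let q = false in (\r.q)) in (let s = (w == w) in (let t = w in s))))
step 4: [let@root] (let p = (let q = false in (\r.q)) in (let s = (((if true then (if false then 1 else 1) else (2 - 4)) * 5) == ((if true then (if false then 1 else 1) else (2 - 4)) * 5)) in (let t = ((if true then (if false then 1 else 1) else (2 - 4)) * 5) in s)))
step 5: [let@root] (let s = (((if true then (if false then 1 else 1) else (2 - 4)) * 5) == ((if true then (if false then 1 else 1) else (2 - 4)) * 5)) in (let t = ((if true then (if false then 1 else 1) else (2 - 4)) * 5) in s))
step 6: [let@root] (let t = ((if true then (if false then 1 else 1) else (2 - 4)) * 5) in (((if true then (if false then 1 else 1) else (2 - 4)) * 5) == ((if true then (if false then 1 else 1) else (2 - 4)) * 5)))
step 7: [let@root] (((if true then (if false then 1 else 1) else (2 - 4)) * 5) == ((if true then (if false then 1 else 1) else (2 - 4)) * 5))
step 8: [if@0.0] (((if false then 1 else 1) * 5) == ((if true then (if false then 1 else 1) else (2 - 4)) * 5))
step 9: [if@0.0] ((1 * 5) == ((if true then (if false then 1 else 1) else (2 - 4)) * 5))
step 10: [delta@0] (5 == ((if true then (if false then 1 else 1) else (2 - 4)) * 5))
step 11: [if@1.0] (5 == ((if false then 1 else 1) * 5))
step 12: [if@1.0] (5 == (1 * 5))
step 13: [delta@1] (5 == 5)
step 14: [delta@root] true

Answer: true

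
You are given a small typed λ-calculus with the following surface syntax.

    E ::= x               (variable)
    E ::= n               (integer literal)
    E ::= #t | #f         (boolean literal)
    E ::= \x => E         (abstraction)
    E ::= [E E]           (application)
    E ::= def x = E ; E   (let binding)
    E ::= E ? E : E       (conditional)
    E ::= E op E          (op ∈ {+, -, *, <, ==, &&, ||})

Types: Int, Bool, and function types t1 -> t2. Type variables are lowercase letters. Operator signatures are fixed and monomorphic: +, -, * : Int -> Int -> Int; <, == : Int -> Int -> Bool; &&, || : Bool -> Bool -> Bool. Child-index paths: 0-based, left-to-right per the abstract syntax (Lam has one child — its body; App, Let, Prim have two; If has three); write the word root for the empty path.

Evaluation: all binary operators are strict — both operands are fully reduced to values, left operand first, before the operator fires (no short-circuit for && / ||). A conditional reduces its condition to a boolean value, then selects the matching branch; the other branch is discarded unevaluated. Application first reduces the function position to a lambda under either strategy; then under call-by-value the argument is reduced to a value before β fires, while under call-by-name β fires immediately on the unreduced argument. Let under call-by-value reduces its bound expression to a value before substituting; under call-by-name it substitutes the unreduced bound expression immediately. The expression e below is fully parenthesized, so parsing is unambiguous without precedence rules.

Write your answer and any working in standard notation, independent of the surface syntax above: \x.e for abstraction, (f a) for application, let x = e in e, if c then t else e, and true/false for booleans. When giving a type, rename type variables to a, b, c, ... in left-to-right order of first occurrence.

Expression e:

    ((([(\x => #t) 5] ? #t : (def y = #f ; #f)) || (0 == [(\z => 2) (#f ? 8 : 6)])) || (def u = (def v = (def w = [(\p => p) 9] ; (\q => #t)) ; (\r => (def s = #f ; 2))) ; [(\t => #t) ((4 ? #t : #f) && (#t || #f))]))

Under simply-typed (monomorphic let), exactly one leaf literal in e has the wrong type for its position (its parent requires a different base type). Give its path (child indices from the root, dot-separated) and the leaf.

Answer: 1.1.1.0.0 : 4

Trace:
\x._ : a -> Bool
  unify a -> Bool ~ Int -> b
  unify a ~ Int
  unify Bool ~ b
_ _ : Bool
  unify Bool ~ Bool
let y : Bool
  unify Bool ~ Bool
  unify Bool ~ Bool
  unify Int ~ Int
\z._ : c -> Int
  unify Bool ~ Bool
  unify Int ~ Int
  unify c -> Int ~ Int -> d
  unify c ~ Int
  unify Int ~ d
_ _ : Int
  unify Int ~ Int
  unify Bool ~ Bool
  unify Bool ~ Bool
p : e
\p._ : e -> e
  unify e -> e ~ Int -> f
  unify e ~ Int
  unify Int ~ f
_ _ : Int
let w : Int
\q._ : g -> Bool
let v : g -> Bool
let s : Bool
\r._ : h -> Int
let u : h -> Int
\t._ : i -> Bool
  unify Int ~ Bool
  FAIL: mismatch Int ~ Bool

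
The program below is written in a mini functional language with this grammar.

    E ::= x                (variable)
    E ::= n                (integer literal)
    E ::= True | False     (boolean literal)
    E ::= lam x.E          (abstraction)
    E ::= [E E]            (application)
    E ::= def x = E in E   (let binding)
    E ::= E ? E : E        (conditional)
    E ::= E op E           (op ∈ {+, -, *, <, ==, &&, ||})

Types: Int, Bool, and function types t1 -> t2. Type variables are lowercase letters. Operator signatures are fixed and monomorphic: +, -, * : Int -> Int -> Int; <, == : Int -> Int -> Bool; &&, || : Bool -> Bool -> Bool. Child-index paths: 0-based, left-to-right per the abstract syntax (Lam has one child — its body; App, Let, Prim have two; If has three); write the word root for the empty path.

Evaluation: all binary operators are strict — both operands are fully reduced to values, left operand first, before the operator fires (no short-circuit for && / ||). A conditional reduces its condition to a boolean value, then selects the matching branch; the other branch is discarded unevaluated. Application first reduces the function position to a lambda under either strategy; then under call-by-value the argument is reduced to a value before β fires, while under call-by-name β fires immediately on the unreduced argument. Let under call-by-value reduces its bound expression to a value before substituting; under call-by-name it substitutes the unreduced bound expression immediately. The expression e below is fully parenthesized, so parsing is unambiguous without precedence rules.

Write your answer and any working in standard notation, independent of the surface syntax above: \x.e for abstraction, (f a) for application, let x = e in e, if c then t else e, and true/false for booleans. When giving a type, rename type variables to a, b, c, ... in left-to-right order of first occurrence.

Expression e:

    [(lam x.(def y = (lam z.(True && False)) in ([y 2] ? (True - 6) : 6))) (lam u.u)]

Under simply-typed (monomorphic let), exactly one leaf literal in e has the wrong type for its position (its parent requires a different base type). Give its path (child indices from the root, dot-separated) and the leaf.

Working:
  unify Bool ~ Bool
  unify Bool ~ Bool
\z._ : b -> Bool
let y : b -> Bool
y : b -> Bool
  unify b -> Bool ~ Int -> c
  unify b ~ Int
  unify Bool ~ c
_ _ : Bool
  unify Bool ~ Bool
  unify Bool ~ Int
  FAIL: mismatch Bool ~ Int

Answer: 0.0.1.1.0 : true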